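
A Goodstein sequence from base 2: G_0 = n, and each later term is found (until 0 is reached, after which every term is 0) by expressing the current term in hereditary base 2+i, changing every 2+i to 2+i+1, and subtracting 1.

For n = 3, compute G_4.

1

step 0: 3 = 2 + 1; sub 3 for 2: 3 + 1; = 4; G_1 = 4−1 = 3
step 1: 3 = 3; sub 4 for 3: 4; = 4; G_2 = 4−1 = 3
step 2: 3 = 3; sub 5 for 4: 3; = 3; G_3 = 3−1 = 2
step 3: 2 = 2; sub 6 for 5: 2; = 2; G_4 = 2−1 = 1
step 4: 1 = 1; sub 7 for 6: 1; = 1; G_5 = 1−1 = 0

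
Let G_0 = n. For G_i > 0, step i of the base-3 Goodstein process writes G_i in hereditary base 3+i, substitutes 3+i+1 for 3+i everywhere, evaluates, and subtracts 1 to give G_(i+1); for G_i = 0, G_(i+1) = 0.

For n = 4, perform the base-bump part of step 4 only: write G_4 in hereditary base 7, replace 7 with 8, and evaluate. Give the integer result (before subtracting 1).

[0] 4 ≡ 3 + 1 (base 3). Lift 4: 5. −1: 4.
[1] 4 ≡ 4 (base 4). Lift 5: 5. −1: 4.
[2] 4 ≡ 4 (base 5). Lift 6: 4. −1: 3.
[3] 3 ≡ 3 (base 6). Lift 7: 3. −1: 2.
[4] 2 ≡ 2 (base 7). Lift 8: 2. −1: 1.

2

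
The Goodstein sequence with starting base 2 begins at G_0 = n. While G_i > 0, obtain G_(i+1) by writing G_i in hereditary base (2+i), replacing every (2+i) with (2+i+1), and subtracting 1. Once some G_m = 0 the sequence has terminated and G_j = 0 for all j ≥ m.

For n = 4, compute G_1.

step 0: 4 = 2^2; sub 3 for 2: 3^3; = 27; G_1 = 27−1 = 26
step 1: 26 = 2·3^2 + 2·3 + 2; sub 4 for 3: 2·4^2 + 2·4 + 2; = 42; G_2 = 42−1 = 41

26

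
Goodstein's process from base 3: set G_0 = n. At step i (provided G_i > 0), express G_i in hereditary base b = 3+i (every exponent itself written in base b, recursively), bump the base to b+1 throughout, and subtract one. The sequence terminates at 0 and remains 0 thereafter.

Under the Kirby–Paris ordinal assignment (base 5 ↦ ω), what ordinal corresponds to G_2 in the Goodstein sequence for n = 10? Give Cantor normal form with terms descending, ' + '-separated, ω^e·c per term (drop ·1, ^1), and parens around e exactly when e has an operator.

ω·4 + 4

step 0: 10 = 3^2 + 1; sub 4 for 3: 4^2 + 1; = 17; G_1 = 17−1 = 16
step 1: 16 = 4^2; sub 5 for 4: 5^2; = 25; G_2 = 25−1 = 24
step 2: 24 = 4·5 + 4; sub 6 for 5: 4·6 + 4; = 28; G_3 = 28−1 = 27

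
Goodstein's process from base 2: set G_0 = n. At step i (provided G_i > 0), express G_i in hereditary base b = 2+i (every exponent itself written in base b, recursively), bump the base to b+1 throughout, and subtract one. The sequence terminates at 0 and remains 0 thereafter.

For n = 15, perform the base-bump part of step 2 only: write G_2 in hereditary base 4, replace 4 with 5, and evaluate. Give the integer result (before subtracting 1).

18753

G_0=15  [base 2] 2^(2 + 1) + 2^2 + 2 + 1  →[2↦3]→  3^(3 + 1) + 3^3 + 3 + 1 = 112  −1 ⇒ G_1=111
G_1=111  [base 3] 3^(3 + 1) + 3^3 + 3  →[3↦4]→  4^(4 + 1) + 4^4 + 4 = 1284  −1 ⇒ G_2=1283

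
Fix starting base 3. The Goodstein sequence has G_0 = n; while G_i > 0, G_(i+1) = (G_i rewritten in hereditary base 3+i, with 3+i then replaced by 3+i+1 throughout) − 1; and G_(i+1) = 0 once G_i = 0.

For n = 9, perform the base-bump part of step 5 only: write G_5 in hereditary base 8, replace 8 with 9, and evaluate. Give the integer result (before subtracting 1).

25

9 —HB3→ 3^2 —bump→ 4^2 = 16 —(−1)→ 15
15 —HB4→ 3·4 + 3 —bump→ 3·5 + 3 = 18 —(−1)→ 17
17 —HB5→ 3·5 + 2 —bump→ 3·6 + 2 = 20 —(−1)→ 19
19 —HB6→ 3·6 + 1 —bump→ 3·7 + 1 = 22 —(−1)→ 21
21 —HB7→ 3·7 —bump→ 3·8 = 24 —(−1)→ 23
23 —HB8→ 2·8 + 7 —bump→ 2·9 + 7 = 25 —(−1)→ 24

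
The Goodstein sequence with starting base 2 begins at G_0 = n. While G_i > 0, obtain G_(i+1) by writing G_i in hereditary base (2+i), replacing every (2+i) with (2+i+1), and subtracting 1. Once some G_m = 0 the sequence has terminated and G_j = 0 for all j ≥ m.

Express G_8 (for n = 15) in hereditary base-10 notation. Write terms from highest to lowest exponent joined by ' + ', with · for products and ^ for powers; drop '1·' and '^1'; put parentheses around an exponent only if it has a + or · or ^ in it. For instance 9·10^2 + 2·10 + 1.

10^(10 + 1) + 7·10^7 + 7·10^6 + 7·10^5 + 7·10^4 + 7·10^3 + 7·10^2 + 7·10 + 5

G_0=15  [base 2] 2^(2 + 1) + 2^2 + 2 + 1  →[2↦3]→  3^(3 + 1) + 3^3 + 3 + 1 = 112  −1 ⇒ G_1=111
G_1=111  [base 3] 3^(3 + 1) + 3^3 + 3  →[3↦4]→  4^(4 + 1) + 4^4 + 4 = 1284  −1 ⇒ G_2=1283
G_2=1283  [base 4] 4^(4 + 1) + 4^4 + 3  →[4↦5]→  5^(5 + 1) + 5^5 + 3 = 18753  −1 ⇒ G_3=18752
G_3=18752  [base 5] 5^(5 + 1) + 5^5 + 2  →[5↦6]→  6^(6 + 1) + 6^6 + 2 = 326594  −1 ⇒ G_4=326593
G_4=326593  [base 6] 6^(6 + 1) + 6^6 + 1  →[6↦7]→  7^(7 + 1) + 7^7 + 1 = 6588345  −1 ⇒ G_5=6588344
G_5=6588344  [base 7] 7^(7 + 1) + 7^7  →[7↦8]→  8^(8 + 1) + 8^8 = 150994944  −1 ⇒ G_6=150994943
G_6=150994943  [base 8] 8^(8 + 1) + 7·8^7 + 7·8^6 + 7·8^5 + 7·8^4 + 7·8^3 + 7·8^2 + 7·8 + 7  →[8↦9]→  9^(9 + 1) + 7·9^7 + 7·9^6 + 7·9^5 + 7·9^4 + 7·9^3 + 7·9^2 + 7·9 + 7 = 3524450281  −1 ⇒ G_7=3524450280
G_7=3524450280  [base 9] 9^(9 + 1) + 7·9^7 + 7·9^6 + 7·9^5 + 7·9^4 + 7·9^3 + 7·9^2 + 7·9 + 6  →[9↦10]→  10^(10 + 1) + 7·10^7 + 7·10^6 + 7·10^5 + 7·10^4 + 7·10^3 + 7·10^2 + 7·10 + 6 = 100077777776  −1 ⇒ G_8=100077777775
G_8=100077777775  [base 10] 10^(10 + 1) + 7·10^7 + 7·10^6 + 7·10^5 + 7·10^4 + 7·10^3 + 7·10^2 + 7·10 + 5  →[10↦11]→  11^(11 + 1) + 7·11^7 + 7·11^6 + 7·11^5 + 7·11^4 + 7·11^3 + 7·11^2 + 7·11 + 5 = 3138578427935  −1 ⇒ G_9=3138578427934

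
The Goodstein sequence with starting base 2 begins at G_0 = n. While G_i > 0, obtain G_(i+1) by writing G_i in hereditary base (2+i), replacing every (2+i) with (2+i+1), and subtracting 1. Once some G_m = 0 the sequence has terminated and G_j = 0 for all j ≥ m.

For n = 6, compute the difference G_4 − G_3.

G_0=6  [base 2] 2^2 + 2  →[2↦3]→  3^3 + 3 = 30  −1 ⇒ G_1=29
G_1=29  [base 3] 3^3 + 2  →[3↦4]→  4^4 + 2 = 258  −1 ⇒ G_2=257
G_2=257  [base 4] 4^4 + 1  →[4↦5]→  5^5 + 1 = 3126  −1 ⇒ G_3=3125
G_3=3125  [base 5] 5^5  →[5↦6]→  6^6 = 46656  −1 ⇒ G_4=46655

43530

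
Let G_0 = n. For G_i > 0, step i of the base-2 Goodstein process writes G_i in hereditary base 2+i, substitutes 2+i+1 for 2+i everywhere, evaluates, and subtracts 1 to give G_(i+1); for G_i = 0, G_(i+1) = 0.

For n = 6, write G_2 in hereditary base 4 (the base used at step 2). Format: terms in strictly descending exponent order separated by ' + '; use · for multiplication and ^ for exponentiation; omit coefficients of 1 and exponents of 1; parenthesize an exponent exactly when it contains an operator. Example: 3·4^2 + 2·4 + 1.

4^4 + 1

(0) 6|_2 = 2^2 + 2 ↦ 3^3 + 3|_3 = 30 ⇒ 29
(1) 29|_3 = 3^3 + 2 ↦ 4^4 + 2|_4 = 258 ⇒ 257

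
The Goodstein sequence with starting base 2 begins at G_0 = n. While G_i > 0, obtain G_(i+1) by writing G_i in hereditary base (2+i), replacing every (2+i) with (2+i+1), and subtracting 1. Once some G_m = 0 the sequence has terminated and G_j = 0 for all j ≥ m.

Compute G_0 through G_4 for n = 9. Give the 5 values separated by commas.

9, 81, 1023, 9842, 140743

step 0: 9 = 2^(2 + 1) + 1; sub 3 for 2: 3^(3 + 1) + 1; = 82; G_1 = 82−1 = 81
step 1: 81 = 3^(3 + 1); sub 4 for 3: 4^(4 + 1); = 1024; G_2 = 1024−1 = 1023
step 2: 1023 = 3·4^4 + 3·4^3 + 3·4^2 + 3·4 + 3; sub 5 for 4: 3·5^5 + 3·5^3 + 3·5^2 + 3·5 + 3; = 9843; G_3 = 9843−1 = 9842
step 3: 9842 = 3·5^5 + 3·5^3 + 3·5^2 + 3·5 + 2; sub 6 for 5: 3·6^6 + 3·6^3 + 3·6^2 + 3·6 + 2; = 140744; G_4 = 140744−1 = 140743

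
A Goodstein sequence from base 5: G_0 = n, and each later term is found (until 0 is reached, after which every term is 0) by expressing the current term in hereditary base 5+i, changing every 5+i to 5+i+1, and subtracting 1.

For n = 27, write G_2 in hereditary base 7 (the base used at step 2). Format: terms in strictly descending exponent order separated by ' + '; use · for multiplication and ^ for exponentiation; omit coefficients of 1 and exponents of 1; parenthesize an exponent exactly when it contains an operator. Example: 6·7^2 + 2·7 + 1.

(0) 27|_5 = 5^2 + 2 ↦ 6^2 + 2|_6 = 38 ⇒ 37
(1) 37|_6 = 6^2 + 1 ↦ 7^2 + 1|_7 = 50 ⇒ 49
(2) 49|_7 = 7^2 ↦ 8^2|_8 = 64 ⇒ 63

7^2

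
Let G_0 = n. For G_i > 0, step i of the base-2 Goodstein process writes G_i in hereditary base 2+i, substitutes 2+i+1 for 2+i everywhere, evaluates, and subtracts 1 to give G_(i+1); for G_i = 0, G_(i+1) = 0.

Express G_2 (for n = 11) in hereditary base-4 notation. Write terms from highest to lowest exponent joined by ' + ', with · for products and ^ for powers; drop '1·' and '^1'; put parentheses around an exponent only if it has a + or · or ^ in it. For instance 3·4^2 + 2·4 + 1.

4^(4 + 1) + 3

G_0 = 11. HB_2(11) = 2^(2 + 1) + 2 + 1. Bump = 85. G_1 = 84.
G_1 = 84. HB_3(84) = 3^(3 + 1) + 3. Bump = 1028. G_2 = 1027.
G_2 = 1027. HB_4(1027) = 4^(4 + 1) + 3. Bump = 15628. G_3 = 15627.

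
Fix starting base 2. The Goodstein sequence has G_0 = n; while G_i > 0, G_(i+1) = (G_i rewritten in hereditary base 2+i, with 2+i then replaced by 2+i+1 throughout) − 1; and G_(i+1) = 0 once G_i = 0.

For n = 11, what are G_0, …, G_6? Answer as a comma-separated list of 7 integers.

G_0 = 11. HB_2(11) = 2^(2 + 1) + 2 + 1. Bump = 85. G_1 = 84.
G_1 = 84. HB_3(84) = 3^(3 + 1) + 3. Bump = 1028. G_2 = 1027.
G_2 = 1027. HB_4(1027) = 4^(4 + 1) + 3. Bump = 15628. G_3 = 15627.
G_3 = 15627. HB_5(15627) = 5^(5 + 1) + 2. Bump = 279938. G_4 = 279937.
G_4 = 279937. HB_6(279937) = 6^(6 + 1) + 1. Bump = 5764802. G_5 = 5764801.
G_5 = 5764801. HB_7(5764801) = 7^(7 + 1). Bump = 134217728. G_6 = 134217727.

11, 84, 1027, 15627, 279937, 5764801, 134217727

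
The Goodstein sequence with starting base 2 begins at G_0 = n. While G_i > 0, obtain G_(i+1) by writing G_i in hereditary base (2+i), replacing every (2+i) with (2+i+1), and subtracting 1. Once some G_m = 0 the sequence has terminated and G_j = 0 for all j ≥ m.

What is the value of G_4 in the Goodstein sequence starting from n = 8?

step 0: 8 = 2^(2 + 1); sub 3 for 2: 3^(3 + 1); = 81; G_1 = 81−1 = 80
step 1: 80 = 2·3^3 + 2·3^2 + 2·3 + 2; sub 4 for 3: 2·4^4 + 2·4^2 + 2·4 + 2; = 554; G_2 = 554−1 = 553
step 2: 553 = 2·4^4 + 2·4^2 + 2·4 + 1; sub 5 for 4: 2·5^5 + 2·5^2 + 2·5 + 1; = 6311; G_3 = 6311−1 = 6310
step 3: 6310 = 2·5^5 + 2·5^2 + 2·5; sub 6 for 5: 2·6^6 + 2·6^2 + 2·6; = 93396; G_4 = 93396−1 = 93395
step 4: 93395 = 2·6^6 + 2·6^2 + 6 + 5; sub 7 for 6: 2·7^7 + 2·7^2 + 7 + 5; = 1647196; G_5 = 1647196−1 = 1647195

93395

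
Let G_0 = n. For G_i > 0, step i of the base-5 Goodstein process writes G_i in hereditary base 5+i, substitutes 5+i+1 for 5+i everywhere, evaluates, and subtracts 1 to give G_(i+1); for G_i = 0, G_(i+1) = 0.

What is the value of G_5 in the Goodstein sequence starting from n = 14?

(0) 14|_5 = 2·5 + 4 ↦ 2·6 + 4|_6 = 16 ⇒ 15
(1) 15|_6 = 2·6 + 3 ↦ 2·7 + 3|_7 = 17 ⇒ 16
(2) 16|_7 = 2·7 + 2 ↦ 2·8 + 2|_8 = 18 ⇒ 17
(3) 17|_8 = 2·8 + 1 ↦ 2·9 + 1|_9 = 19 ⇒ 18
(4) 18|_9 = 2·9 ↦ 2·10|_10 = 20 ⇒ 19

19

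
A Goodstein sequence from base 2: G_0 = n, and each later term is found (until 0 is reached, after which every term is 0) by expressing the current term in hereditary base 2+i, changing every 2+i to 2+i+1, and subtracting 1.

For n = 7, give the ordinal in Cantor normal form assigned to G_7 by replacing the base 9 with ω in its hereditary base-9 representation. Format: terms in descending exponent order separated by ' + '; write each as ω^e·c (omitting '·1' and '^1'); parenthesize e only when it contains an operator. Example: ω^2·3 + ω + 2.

[0] 7 ≡ 2^2 + 2 + 1 (base 2). Lift 3: 31. −1: 30.
[1] 30 ≡ 3^3 + 3 (base 3). Lift 4: 260. −1: 259.
[2] 259 ≡ 4^4 + 3 (base 4). Lift 5: 3128. −1: 3127.
[3] 3127 ≡ 5^5 + 2 (base 5). Lift 6: 46658. −1: 46657.
[4] 46657 ≡ 6^6 + 1 (base 6). Lift 7: 823544. −1: 823543.
[5] 823543 ≡ 7^7 (base 7). Lift 8: 16777216. −1: 16777215.
[6] 16777215 ≡ 7·8^7 + 7·8^6 + 7·8^5 + 7·8^4 + 7·8^3 + 7·8^2 + 7·8 + 7 (base 8). Lift 9: 37665880. −1: 37665879.
[7] 37665879 ≡ 7·9^7 + 7·9^6 + 7·9^5 + 7·9^4 + 7·9^3 + 7·9^2 + 7·9 + 6 (base 9). Lift 10: 77777776. −1: 77777775.

ω^7·7 + ω^6·7 + ω^5·7 + ω^4·7 + ω^3·7 + ω^2·7 + ω·7 + 6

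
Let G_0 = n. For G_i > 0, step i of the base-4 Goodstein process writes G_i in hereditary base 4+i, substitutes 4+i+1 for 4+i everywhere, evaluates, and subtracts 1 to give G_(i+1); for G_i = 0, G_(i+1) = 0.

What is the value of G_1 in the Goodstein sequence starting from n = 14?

16

G_0=14  [base 4] 3·4 + 2  →[4↦5]→  3·5 + 2 = 17  −1 ⇒ G_1=16
G_1=16  [base 5] 3·5 + 1  →[5↦6]→  3·6 + 1 = 19  −1 ⇒ G_2=18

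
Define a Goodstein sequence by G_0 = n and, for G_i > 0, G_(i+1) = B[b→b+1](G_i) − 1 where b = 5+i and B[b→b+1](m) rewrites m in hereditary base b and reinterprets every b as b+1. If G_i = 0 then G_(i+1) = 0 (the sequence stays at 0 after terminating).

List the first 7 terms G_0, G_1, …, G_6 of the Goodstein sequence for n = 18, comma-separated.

18, 20, 22, 24, 26, 27, 28

(0) 18|_5 = 3·5 + 3 ↦ 3·6 + 3|_6 = 21 ⇒ 20
(1) 20|_6 = 3·6 + 2 ↦ 3·7 + 2|_7 = 23 ⇒ 22
(2) 22|_7 = 3·7 + 1 ↦ 3·8 + 1|_8 = 25 ⇒ 24
(3) 24|_8 = 3·8 ↦ 3·9|_9 = 27 ⇒ 26
(4) 26|_9 = 2·9 + 8 ↦ 2·10 + 8|_10 = 28 ⇒ 27
(5) 27|_10 = 2·10 + 7 ↦ 2·11 + 7|_11 = 29 ⇒ 28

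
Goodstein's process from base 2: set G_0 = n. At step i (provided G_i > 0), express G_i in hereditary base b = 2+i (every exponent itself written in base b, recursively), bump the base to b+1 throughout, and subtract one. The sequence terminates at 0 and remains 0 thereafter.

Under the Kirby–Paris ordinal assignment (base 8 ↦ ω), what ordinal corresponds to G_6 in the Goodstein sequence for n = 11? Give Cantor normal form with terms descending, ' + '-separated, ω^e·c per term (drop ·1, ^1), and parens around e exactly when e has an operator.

ω^ω·7 + ω^7·7 + ω^6·7 + ω^5·7 + ω^4·7 + ω^3·7 + ω^2·7 + ω·7 + 7

i=0: 11 = 2^(2 + 1) + 2 + 1 (b=2); 2→3: 3^(3 + 1) + 3 + 1 = 85; 85−1 = 84
i=1: 84 = 3^(3 + 1) + 3 (b=3); 3→4: 4^(4 + 1) + 4 = 1028; 1028−1 = 1027
i=2: 1027 = 4^(4 + 1) + 3 (b=4); 4→5: 5^(5 + 1) + 3 = 15628; 15628−1 = 15627
i=3: 15627 = 5^(5 + 1) + 2 (b=5); 5→6: 6^(6 + 1) + 2 = 279938; 279938−1 = 279937
i=4: 279937 = 6^(6 + 1) + 1 (b=6); 6→7: 7^(7 + 1) + 1 = 5764802; 5764802−1 = 5764801
i=5: 5764801 = 7^(7 + 1) (b=7); 7→8: 8^(8 + 1) = 134217728; 134217728−1 = 134217727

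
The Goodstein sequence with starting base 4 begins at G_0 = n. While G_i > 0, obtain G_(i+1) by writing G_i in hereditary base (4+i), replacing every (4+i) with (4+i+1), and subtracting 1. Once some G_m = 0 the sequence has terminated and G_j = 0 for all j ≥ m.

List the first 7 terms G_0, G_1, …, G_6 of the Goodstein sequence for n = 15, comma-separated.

(0) 15|_4 = 3·4 + 3 ↦ 3·5 + 3|_5 = 18 ⇒ 17
(1) 17|_5 = 3·5 + 2 ↦ 3·6 + 2|_6 = 20 ⇒ 19
(2) 19|_6 = 3·6 + 1 ↦ 3·7 + 1|_7 = 22 ⇒ 21
(3) 21|_7 = 3·7 ↦ 3·8|_8 = 24 ⇒ 23
(4) 23|_8 = 2·8 + 7 ↦ 2·9 + 7|_9 = 25 ⇒ 24
(5) 24|_9 = 2·9 + 6 ↦ 2·10 + 6|_10 = 26 ⇒ 25

15, 17, 19, 21, 23, 24, 25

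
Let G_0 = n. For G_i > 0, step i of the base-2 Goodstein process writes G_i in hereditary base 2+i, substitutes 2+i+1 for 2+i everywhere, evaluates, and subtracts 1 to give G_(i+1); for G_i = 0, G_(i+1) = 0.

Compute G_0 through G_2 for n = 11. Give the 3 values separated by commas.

G_0 = 11. HB_2(11) = 2^(2 + 1) + 2 + 1. Bump = 85. G_1 = 84.
G_1 = 84. HB_3(84) = 3^(3 + 1) + 3. Bump = 1028. G_2 = 1027.

11, 84, 1027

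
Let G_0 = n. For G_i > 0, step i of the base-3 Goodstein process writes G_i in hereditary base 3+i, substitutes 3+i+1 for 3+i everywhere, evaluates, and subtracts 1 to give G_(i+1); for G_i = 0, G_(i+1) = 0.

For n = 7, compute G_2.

step 0: 7 = 2·3 + 1; sub 4 for 3: 2·4 + 1; = 9; G_1 = 9−1 = 8
step 1: 8 = 2·4; sub 5 for 4: 2·5; = 10; G_2 = 10−1 = 9

9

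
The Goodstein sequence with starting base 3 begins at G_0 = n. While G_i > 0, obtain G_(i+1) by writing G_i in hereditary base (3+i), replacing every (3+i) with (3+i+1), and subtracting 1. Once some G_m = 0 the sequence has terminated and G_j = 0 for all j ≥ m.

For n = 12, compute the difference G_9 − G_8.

12 —HB3→ 3^2 + 3 —bump→ 4^2 + 4 = 20 —(−1)→ 19
19 —HB4→ 4^2 + 3 —bump→ 5^2 + 3 = 28 —(−1)→ 27
27 —HB5→ 5^2 + 2 —bump→ 6^2 + 2 = 38 —(−1)→ 37
37 —HB6→ 6^2 + 1 —bump→ 7^2 + 1 = 50 —(−1)→ 49
49 —HB7→ 7^2 —bump→ 8^2 = 64 —(−1)→ 63
63 —HB8→ 7·8 + 7 —bump→ 7·9 + 7 = 70 —(−1)→ 69
69 —HB9→ 7·9 + 6 —bump→ 7·10 + 6 = 76 —(−1)→ 75
75 —HB10→ 7·10 + 5 —bump→ 7·11 + 5 = 82 —(−1)→ 81
81 —HB11→ 7·11 + 4 —bump→ 7·12 + 4 = 88 —(−1)→ 87

6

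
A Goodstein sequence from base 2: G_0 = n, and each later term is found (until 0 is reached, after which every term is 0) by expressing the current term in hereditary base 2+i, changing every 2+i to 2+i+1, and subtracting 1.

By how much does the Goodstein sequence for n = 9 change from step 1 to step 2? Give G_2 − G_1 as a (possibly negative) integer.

942

G_0 = 9. HB_2(9) = 2^(2 + 1) + 1. Bump = 82. G_1 = 81.
G_1 = 81. HB_3(81) = 3^(3 + 1). Bump = 1024. G_2 = 1023.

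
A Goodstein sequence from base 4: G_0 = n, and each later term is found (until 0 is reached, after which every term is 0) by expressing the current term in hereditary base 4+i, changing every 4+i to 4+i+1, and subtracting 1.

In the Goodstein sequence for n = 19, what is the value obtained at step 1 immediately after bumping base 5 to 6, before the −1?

38

19 —HB4→ 4^2 + 3 —bump→ 5^2 + 3 = 28 —(−1)→ 27
27 —HB5→ 5^2 + 2 —bump→ 6^2 + 2 = 38 —(−1)→ 37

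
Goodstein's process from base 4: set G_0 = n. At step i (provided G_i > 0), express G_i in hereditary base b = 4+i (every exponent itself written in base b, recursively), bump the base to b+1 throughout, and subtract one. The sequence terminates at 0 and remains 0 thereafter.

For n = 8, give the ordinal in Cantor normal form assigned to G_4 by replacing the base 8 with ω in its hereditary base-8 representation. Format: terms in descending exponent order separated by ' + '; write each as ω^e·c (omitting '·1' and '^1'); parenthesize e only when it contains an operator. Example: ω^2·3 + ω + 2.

base 4: 8 = 2·4; at 5: 2·5 = 10; next = 9
base 5: 9 = 5 + 4; at 6: 6 + 4 = 10; next = 9
base 6: 9 = 6 + 3; at 7: 7 + 3 = 10; next = 9
base 7: 9 = 7 + 2; at 8: 8 + 2 = 10; next = 9

ω + 1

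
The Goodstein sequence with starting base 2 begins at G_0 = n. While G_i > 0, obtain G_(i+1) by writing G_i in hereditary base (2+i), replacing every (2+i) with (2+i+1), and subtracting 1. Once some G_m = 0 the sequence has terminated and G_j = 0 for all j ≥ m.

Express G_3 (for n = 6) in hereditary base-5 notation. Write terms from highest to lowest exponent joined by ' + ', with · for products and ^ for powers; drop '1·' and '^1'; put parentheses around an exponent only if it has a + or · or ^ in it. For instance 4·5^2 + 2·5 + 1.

G_0=6  [base 2] 2^2 + 2  →[2↦3]→  3^3 + 3 = 30  −1 ⇒ G_1=29
G_1=29  [base 3] 3^3 + 2  →[3↦4]→  4^4 + 2 = 258  −1 ⇒ G_2=257
G_2=257  [base 4] 4^4 + 1  →[4↦5]→  5^5 + 1 = 3126  −1 ⇒ G_3=3125
G_3=3125  [base 5] 5^5  →[5↦6]→  6^6 = 46656  −1 ⇒ G_4=46655

5^5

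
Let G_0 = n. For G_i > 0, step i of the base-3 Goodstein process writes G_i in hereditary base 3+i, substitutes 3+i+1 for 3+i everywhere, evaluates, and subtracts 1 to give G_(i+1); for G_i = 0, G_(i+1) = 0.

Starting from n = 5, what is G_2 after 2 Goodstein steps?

(0) 5|_3 = 3 + 2 ↦ 4 + 2|_4 = 6 ⇒ 5
(1) 5|_4 = 4 + 1 ↦ 5 + 1|_5 = 6 ⇒ 5
(2) 5|_5 = 5 ↦ 6|_6 = 6 ⇒ 5

5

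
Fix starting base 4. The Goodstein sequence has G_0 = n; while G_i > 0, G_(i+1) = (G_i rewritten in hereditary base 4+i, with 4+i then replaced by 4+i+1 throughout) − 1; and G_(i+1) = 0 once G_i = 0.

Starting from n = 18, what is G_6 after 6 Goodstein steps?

63

i=0: 18 = 4^2 + 2 (b=4); 4→5: 5^2 + 2 = 27; 27−1 = 26
i=1: 26 = 5^2 + 1 (b=5); 5→6: 6^2 + 1 = 37; 37−1 = 36
i=2: 36 = 6^2 (b=6); 6→7: 7^2 = 49; 49−1 = 48
i=3: 48 = 6·7 + 6 (b=7); 7→8: 6·8 + 6 = 54; 54−1 = 53
i=4: 53 = 6·8 + 5 (b=8); 8→9: 6·9 + 5 = 59; 59−1 = 58
i=5: 58 = 6·9 + 4 (b=9); 9→10: 6·10 + 4 = 64; 64−1 = 63
i=6: 63 = 6·10 + 3 (b=10); 10→11: 6·11 + 3 = 69; 69−1 = 68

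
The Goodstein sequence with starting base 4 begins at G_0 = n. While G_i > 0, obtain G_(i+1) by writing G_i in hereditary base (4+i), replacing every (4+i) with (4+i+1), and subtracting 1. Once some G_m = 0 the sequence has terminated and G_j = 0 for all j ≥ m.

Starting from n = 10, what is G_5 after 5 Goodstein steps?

13

base 4: 10 = 2·4 + 2; at 5: 2·5 + 2 = 12; next = 11
base 5: 11 = 2·5 + 1; at 6: 2·6 + 1 = 13; next = 12
base 6: 12 = 2·6; at 7: 2·7 = 14; next = 13
base 7: 13 = 7 + 6; at 8: 8 + 6 = 14; next = 13
base 8: 13 = 8 + 5; at 9: 9 + 5 = 14; next = 13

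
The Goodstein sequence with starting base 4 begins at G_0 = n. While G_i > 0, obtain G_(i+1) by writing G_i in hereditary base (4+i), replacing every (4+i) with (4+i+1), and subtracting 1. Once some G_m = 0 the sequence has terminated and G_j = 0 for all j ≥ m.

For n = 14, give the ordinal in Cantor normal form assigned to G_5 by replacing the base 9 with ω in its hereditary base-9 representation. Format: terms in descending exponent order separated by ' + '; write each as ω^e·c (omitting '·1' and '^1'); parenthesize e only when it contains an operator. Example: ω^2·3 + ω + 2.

ω·2 + 4

G_0 = 14. HB_4(14) = 3·4 + 2. Bump = 17. G_1 = 16.
G_1 = 16. HB_5(16) = 3·5 + 1. Bump = 19. G_2 = 18.
G_2 = 18. HB_6(18) = 3·6. Bump = 21. G_3 = 20.
G_3 = 20. HB_7(20) = 2·7 + 6. Bump = 22. G_4 = 21.
G_4 = 21. HB_8(21) = 2·8 + 5. Bump = 23. G_5 = 22.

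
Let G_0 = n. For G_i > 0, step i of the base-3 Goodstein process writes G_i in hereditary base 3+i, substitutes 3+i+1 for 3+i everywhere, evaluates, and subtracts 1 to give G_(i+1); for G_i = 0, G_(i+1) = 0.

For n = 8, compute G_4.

i=0: 8 = 2·3 + 2 (b=3); 3→4: 2·4 + 2 = 10; 10−1 = 9
i=1: 9 = 2·4 + 1 (b=4); 4→5: 2·5 + 1 = 11; 11−1 = 10
i=2: 10 = 2·5 (b=5); 5→6: 2·6 = 12; 12−1 = 11
i=3: 11 = 6 + 5 (b=6); 6→7: 7 + 5 = 12; 12−1 = 11

11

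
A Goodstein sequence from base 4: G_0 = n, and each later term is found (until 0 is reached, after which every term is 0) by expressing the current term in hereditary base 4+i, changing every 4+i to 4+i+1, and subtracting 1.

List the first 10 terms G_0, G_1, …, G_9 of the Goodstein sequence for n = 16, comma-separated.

[0] 16 ≡ 4^2 (base 4). Lift 5: 25. −1: 24.
[1] 24 ≡ 4·5 + 4 (base 5). Lift 6: 28. −1: 27.
[2] 27 ≡ 4·6 + 3 (base 6). Lift 7: 31. −1: 30.
[3] 30 ≡ 4·7 + 2 (base 7). Lift 8: 34. −1: 33.
[4] 33 ≡ 4·8 + 1 (base 8). Lift 9: 37. −1: 36.
[5] 36 ≡ 4·9 (base 9). Lift 10: 40. −1: 39.
[6] 39 ≡ 3·10 + 9 (base 10). Lift 11: 42. −1: 41.
[7] 41 ≡ 3·11 + 8 (base 11). Lift 12: 44. −1: 43.
[8] 43 ≡ 3·12 + 7 (base 12). Lift 13: 46. −1: 45.

16, 24, 27, 30, 33, 36, 39, 41, 43, 45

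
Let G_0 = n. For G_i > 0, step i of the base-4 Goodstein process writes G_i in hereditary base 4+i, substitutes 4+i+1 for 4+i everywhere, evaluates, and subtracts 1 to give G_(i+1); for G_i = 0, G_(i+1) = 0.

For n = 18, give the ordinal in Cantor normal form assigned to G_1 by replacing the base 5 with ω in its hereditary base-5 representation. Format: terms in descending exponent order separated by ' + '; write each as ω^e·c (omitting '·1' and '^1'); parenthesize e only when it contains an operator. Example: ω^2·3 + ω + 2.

ω^2 + 1

i=0: 18 = 4^2 + 2 (b=4); 4→5: 5^2 + 2 = 27; 27−1 = 26
i=1: 26 = 5^2 + 1 (b=5); 5→6: 6^2 + 1 = 37; 37−1 = 36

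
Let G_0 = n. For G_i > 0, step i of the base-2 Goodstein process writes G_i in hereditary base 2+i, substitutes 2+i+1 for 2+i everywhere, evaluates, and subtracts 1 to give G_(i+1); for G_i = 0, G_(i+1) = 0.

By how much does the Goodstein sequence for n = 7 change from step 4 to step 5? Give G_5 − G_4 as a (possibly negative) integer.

G_0 = 7. HB_2(7) = 2^2 + 2 + 1. Bump = 31. G_1 = 30.
G_1 = 30. HB_3(30) = 3^3 + 3. Bump = 260. G_2 = 259.
G_2 = 259. HB_4(259) = 4^4 + 3. Bump = 3128. G_3 = 3127.
G_3 = 3127. HB_5(3127) = 5^5 + 2. Bump = 46658. G_4 = 46657.
G_4 = 46657. HB_6(46657) = 6^6 + 1. Bump = 823544. G_5 = 823543.

776886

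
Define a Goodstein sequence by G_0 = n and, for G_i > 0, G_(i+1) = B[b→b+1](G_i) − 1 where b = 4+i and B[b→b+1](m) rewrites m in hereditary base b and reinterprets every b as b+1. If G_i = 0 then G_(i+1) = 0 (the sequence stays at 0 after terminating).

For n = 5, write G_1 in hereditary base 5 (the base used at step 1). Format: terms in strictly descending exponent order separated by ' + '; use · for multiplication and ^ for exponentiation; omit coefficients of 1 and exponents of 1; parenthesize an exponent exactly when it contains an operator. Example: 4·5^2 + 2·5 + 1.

5

(0) 5|_4 = 4 + 1 ↦ 5 + 1|_5 = 6 ⇒ 5
(1) 5|_5 = 5 ↦ 6|_6 = 6 ⇒ 5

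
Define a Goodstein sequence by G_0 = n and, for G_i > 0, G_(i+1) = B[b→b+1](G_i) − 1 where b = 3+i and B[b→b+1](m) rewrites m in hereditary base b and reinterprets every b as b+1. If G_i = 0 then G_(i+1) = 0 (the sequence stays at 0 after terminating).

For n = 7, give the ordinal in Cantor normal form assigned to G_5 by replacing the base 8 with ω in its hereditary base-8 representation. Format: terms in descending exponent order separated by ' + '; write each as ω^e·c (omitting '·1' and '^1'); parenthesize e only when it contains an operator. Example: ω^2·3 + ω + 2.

G_0 = 7. HB_3(7) = 2·3 + 1. Bump = 9. G_1 = 8.
G_1 = 8. HB_4(8) = 2·4. Bump = 10. G_2 = 9.
G_2 = 9. HB_5(9) = 5 + 4. Bump = 10. G_3 = 9.
G_3 = 9. HB_6(9) = 6 + 3. Bump = 10. G_4 = 9.
G_4 = 9. HB_7(9) = 7 + 2. Bump = 10. G_5 = 9.

ω + 1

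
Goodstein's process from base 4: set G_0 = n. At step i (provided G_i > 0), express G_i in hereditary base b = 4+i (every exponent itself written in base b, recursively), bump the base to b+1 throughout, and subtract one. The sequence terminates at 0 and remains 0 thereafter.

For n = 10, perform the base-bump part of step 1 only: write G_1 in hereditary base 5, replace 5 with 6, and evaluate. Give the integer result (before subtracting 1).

step 0: 10 = 2·4 + 2; sub 5 for 4: 2·5 + 2; = 12; G_1 = 12−1 = 11
step 1: 11 = 2·5 + 1; sub 6 for 5: 2·6 + 1; = 13; G_2 = 13−1 = 12

13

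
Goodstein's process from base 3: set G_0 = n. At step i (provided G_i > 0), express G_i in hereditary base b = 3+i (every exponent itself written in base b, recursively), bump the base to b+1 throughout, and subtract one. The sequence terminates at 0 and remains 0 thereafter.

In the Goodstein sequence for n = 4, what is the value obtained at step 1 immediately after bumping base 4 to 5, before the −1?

5

G_0 = 4. HB_3(4) = 3 + 1. Bump = 5. G_1 = 4.
G_1 = 4. HB_4(4) = 4. Bump = 5. G_2 = 4.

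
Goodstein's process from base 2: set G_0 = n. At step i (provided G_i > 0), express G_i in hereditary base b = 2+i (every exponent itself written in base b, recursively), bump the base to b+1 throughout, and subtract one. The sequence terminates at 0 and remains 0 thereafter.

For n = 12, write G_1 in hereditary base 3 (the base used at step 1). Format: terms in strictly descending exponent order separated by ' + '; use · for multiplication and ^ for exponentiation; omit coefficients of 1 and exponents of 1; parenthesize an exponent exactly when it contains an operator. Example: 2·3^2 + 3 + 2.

3^(3 + 1) + 2·3^2 + 2·3 + 2

G_0=12  [base 2] 2^(2 + 1) + 2^2  →[2↦3]→  3^(3 + 1) + 3^3 = 108  −1 ⇒ G_1=107
G_1=107  [base 3] 3^(3 + 1) + 2·3^2 + 2·3 + 2  →[3↦4]→  4^(4 + 1) + 2·4^2 + 2·4 + 2 = 1066  −1 ⇒ G_2=1065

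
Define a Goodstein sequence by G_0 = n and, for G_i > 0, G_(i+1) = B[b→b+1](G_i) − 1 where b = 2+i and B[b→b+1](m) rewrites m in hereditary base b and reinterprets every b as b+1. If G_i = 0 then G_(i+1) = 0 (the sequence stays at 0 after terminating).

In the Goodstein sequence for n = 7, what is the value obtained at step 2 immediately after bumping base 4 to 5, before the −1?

G_0 = 7. HB_2(7) = 2^2 + 2 + 1. Bump = 31. G_1 = 30.
G_1 = 30. HB_3(30) = 3^3 + 3. Bump = 260. G_2 = 259.
G_2 = 259. HB_4(259) = 4^4 + 3. Bump = 3128. G_3 = 3127.

3128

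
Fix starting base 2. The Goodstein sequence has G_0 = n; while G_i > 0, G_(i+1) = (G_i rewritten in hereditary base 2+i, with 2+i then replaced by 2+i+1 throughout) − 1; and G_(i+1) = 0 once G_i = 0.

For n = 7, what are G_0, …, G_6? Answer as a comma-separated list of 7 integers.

7 —HB2→ 2^2 + 2 + 1 —bump→ 3^3 + 3 + 1 = 31 —(−1)→ 30
30 —HB3→ 3^3 + 3 —bump→ 4^4 + 4 = 260 —(−1)→ 259
259 —HB4→ 4^4 + 3 —bump→ 5^5 + 3 = 3128 —(−1)→ 3127
3127 —HB5→ 5^5 + 2 —bump→ 6^6 + 2 = 46658 —(−1)→ 46657
46657 —HB6→ 6^6 + 1 —bump→ 7^7 + 1 = 823544 —(−1)→ 823543
823543 —HB7→ 7^7 —bump→ 8^8 = 16777216 —(−1)→ 16777215

7, 30, 259, 3127, 46657, 823543, 16777215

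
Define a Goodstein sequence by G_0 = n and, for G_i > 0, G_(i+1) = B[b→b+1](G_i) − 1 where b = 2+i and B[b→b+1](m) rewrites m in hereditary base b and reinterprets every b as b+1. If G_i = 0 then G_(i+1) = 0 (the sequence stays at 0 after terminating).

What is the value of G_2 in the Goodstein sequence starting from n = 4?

i=0: 4 = 2^2 (b=2); 2→3: 3^3 = 27; 27−1 = 26
i=1: 26 = 2·3^2 + 2·3 + 2 (b=3); 3→4: 2·4^2 + 2·4 + 2 = 42; 42−1 = 41
i=2: 41 = 2·4^2 + 2·4 + 1 (b=4); 4→5: 2·5^2 + 2·5 + 1 = 61; 61−1 = 60

41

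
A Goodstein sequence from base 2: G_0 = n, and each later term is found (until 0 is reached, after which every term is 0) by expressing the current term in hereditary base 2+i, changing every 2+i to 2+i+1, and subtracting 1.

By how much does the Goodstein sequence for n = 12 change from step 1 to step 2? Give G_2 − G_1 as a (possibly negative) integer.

958

i=0: 12 = 2^(2 + 1) + 2^2 (b=2); 2→3: 3^(3 + 1) + 3^3 = 108; 108−1 = 107
i=1: 107 = 3^(3 + 1) + 2·3^2 + 2·3 + 2 (b=3); 3→4: 4^(4 + 1) + 2·4^2 + 2·4 + 2 = 1066; 1066−1 = 1065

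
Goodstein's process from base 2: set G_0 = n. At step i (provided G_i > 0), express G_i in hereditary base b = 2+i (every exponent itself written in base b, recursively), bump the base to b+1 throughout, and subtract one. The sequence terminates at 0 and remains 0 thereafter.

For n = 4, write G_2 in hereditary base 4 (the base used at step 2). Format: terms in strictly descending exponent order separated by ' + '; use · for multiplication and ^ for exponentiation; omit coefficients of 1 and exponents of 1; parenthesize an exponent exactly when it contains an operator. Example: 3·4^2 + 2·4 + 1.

i=0: 4 = 2^2 (b=2); 2→3: 3^3 = 27; 27−1 = 26
i=1: 26 = 2·3^2 + 2·3 + 2 (b=3); 3→4: 2·4^2 + 2·4 + 2 = 42; 42−1 = 41

2·4^2 + 2·4 + 1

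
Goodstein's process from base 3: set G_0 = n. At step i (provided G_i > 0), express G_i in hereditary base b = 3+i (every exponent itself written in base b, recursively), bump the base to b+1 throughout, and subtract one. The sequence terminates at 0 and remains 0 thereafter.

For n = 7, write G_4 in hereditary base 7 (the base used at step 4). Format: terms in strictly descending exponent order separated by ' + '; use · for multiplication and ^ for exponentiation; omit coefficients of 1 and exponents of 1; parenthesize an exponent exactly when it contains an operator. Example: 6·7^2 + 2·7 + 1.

G_0=7  [base 3] 2·3 + 1  →[3↦4]→  2·4 + 1 = 9  −1 ⇒ G_1=8
G_1=8  [base 4] 2·4  →[4↦5]→  2·5 = 10  −1 ⇒ G_2=9
G_2=9  [base 5] 5 + 4  →[5↦6]→  6 + 4 = 10  −1 ⇒ G_3=9
G_3=9  [base 6] 6 + 3  →[6↦7]→  7 + 3 = 10  −1 ⇒ G_4=9
G_4=9  [base 7] 7 + 2  →[7↦8]→  8 + 2 = 10  −1 ⇒ G_5=9

7 + 2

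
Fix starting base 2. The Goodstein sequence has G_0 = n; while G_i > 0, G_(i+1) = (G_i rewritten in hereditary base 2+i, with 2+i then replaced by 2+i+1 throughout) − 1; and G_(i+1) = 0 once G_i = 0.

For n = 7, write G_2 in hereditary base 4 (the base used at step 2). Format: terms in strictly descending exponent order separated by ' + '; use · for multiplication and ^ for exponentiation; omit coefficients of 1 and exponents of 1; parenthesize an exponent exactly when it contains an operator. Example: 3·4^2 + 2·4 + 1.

4^4 + 3

[0] 7 ≡ 2^2 + 2 + 1 (base 2). Lift 3: 31. −1: 30.
[1] 30 ≡ 3^3 + 3 (base 3). Lift 4: 260. −1: 259.
[2] 259 ≡ 4^4 + 3 (base 4). Lift 5: 3128. −1: 3127.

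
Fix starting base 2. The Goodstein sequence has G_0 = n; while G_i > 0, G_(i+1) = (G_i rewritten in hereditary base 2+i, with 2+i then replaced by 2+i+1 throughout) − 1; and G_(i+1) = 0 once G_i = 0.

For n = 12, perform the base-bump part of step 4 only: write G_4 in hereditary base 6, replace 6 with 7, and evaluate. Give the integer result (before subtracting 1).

5764911

(0) 12|_2 = 2^(2 + 1) + 2^2 ↦ 3^(3 + 1) + 3^3|_3 = 108 ⇒ 107
(1) 107|_3 = 3^(3 + 1) + 2·3^2 + 2·3 + 2 ↦ 4^(4 + 1) + 2·4^2 + 2·4 + 2|_4 = 1066 ⇒ 1065
(2) 1065|_4 = 4^(4 + 1) + 2·4^2 + 2·4 + 1 ↦ 5^(5 + 1) + 2·5^2 + 2·5 + 1|_5 = 15686 ⇒ 15685
(3) 15685|_5 = 5^(5 + 1) + 2·5^2 + 2·5 ↦ 6^(6 + 1) + 2·6^2 + 2·6|_6 = 280020 ⇒ 280019
(4) 280019|_6 = 6^(6 + 1) + 2·6^2 + 6 + 5 ↦ 7^(7 + 1) + 2·7^2 + 7 + 5|_7 = 5764911 ⇒ 5764910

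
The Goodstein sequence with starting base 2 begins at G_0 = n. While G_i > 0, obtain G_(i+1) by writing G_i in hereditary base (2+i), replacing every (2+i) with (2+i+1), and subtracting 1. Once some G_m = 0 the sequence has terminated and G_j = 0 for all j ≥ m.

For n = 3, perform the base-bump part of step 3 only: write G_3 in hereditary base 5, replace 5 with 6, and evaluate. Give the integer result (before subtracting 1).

2

base 2: 3 = 2 + 1; at 3: 3 + 1 = 4; next = 3
base 3: 3 = 3; at 4: 4 = 4; next = 3
base 4: 3 = 3; at 5: 3 = 3; next = 2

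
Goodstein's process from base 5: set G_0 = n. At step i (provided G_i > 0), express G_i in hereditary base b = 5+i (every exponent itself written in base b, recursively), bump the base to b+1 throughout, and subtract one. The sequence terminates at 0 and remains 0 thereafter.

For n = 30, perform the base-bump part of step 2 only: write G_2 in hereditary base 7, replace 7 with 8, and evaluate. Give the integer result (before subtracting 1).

G_0 = 30. HB_5(30) = 5^2 + 5. Bump = 42. G_1 = 41.
G_1 = 41. HB_6(41) = 6^2 + 5. Bump = 54. G_2 = 53.
G_2 = 53. HB_7(53) = 7^2 + 4. Bump = 68. G_3 = 67.

68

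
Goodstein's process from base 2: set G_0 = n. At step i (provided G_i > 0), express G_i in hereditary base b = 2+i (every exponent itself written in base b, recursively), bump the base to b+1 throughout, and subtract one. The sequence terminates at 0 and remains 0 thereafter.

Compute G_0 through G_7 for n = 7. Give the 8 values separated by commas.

7, 30, 259, 3127, 46657, 823543, 16777215, 37665879

step 0: 7 = 2^2 + 2 + 1; sub 3 for 2: 3^3 + 3 + 1; = 31; G_1 = 31−1 = 30
step 1: 30 = 3^3 + 3; sub 4 for 3: 4^4 + 4; = 260; G_2 = 260−1 = 259
step 2: 259 = 4^4 + 3; sub 5 for 4: 5^5 + 3; = 3128; G_3 = 3128−1 = 3127
step 3: 3127 = 5^5 + 2; sub 6 for 5: 6^6 + 2; = 46658; G_4 = 46658−1 = 46657
step 4: 46657 = 6^6 + 1; sub 7 for 6: 7^7 + 1; = 823544; G_5 = 823544−1 = 823543
step 5: 823543 = 7^7; sub 8 for 7: 8^8; = 16777216; G_6 = 16777216−1 = 16777215
step 6: 16777215 = 7·8^7 + 7·8^6 + 7·8^5 + 7·8^4 + 7·8^3 + 7·8^2 + 7·8 + 7; sub 9 for 8: 7·9^7 + 7·9^6 + 7·9^5 + 7·9^4 + 7·9^3 + 7·9^2 + 7·9 + 7; = 37665880; G_7 = 37665880−1 = 37665879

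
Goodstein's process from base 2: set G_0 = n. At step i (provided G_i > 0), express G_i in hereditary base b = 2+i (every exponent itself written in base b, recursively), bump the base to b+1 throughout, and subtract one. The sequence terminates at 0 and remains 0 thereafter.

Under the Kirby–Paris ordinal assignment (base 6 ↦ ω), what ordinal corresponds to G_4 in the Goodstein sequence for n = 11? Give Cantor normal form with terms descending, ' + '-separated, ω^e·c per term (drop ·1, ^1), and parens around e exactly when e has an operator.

ω^(ω + 1) + 1

(0) 11|_2 = 2^(2 + 1) + 2 + 1 ↦ 3^(3 + 1) + 3 + 1|_3 = 85 ⇒ 84
(1) 84|_3 = 3^(3 + 1) + 3 ↦ 4^(4 + 1) + 4|_4 = 1028 ⇒ 1027
(2) 1027|_4 = 4^(4 + 1) + 3 ↦ 5^(5 + 1) + 3|_5 = 15628 ⇒ 15627
(3) 15627|_5 = 5^(5 + 1) + 2 ↦ 6^(6 + 1) + 2|_6 = 279938 ⇒ 279937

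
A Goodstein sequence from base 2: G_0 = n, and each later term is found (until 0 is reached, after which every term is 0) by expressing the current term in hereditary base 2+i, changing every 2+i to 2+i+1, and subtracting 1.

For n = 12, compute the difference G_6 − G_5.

G_0 = 12. HB_2(12) = 2^(2 + 1) + 2^2. Bump = 108. G_1 = 107.
G_1 = 107. HB_3(107) = 3^(3 + 1) + 2·3^2 + 2·3 + 2. Bump = 1066. G_2 = 1065.
G_2 = 1065. HB_4(1065) = 4^(4 + 1) + 2·4^2 + 2·4 + 1. Bump = 15686. G_3 = 15685.
G_3 = 15685. HB_5(15685) = 5^(5 + 1) + 2·5^2 + 2·5. Bump = 280020. G_4 = 280019.
G_4 = 280019. HB_6(280019) = 6^(6 + 1) + 2·6^2 + 6 + 5. Bump = 5764911. G_5 = 5764910.
G_5 = 5764910. HB_7(5764910) = 7^(7 + 1) + 2·7^2 + 7 + 4. Bump = 134217868. G_6 = 134217867.

128452957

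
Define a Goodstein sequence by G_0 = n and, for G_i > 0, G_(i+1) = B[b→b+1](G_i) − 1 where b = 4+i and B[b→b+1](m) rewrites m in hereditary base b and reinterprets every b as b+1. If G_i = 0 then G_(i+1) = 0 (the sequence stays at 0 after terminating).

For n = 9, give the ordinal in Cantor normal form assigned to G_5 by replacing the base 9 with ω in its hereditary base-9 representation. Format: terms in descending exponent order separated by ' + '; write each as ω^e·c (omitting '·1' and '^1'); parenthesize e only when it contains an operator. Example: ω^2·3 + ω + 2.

ω + 2

G_0 = 9. HB_4(9) = 2·4 + 1. Bump = 11. G_1 = 10.
G_1 = 10. HB_5(10) = 2·5. Bump = 12. G_2 = 11.
G_2 = 11. HB_6(11) = 6 + 5. Bump = 12. G_3 = 11.
G_3 = 11. HB_7(11) = 7 + 4. Bump = 12. G_4 = 11.
G_4 = 11. HB_8(11) = 8 + 3. Bump = 12. G_5 = 11.
G_5 = 11. HB_9(11) = 9 + 2. Bump = 12. G_6 = 11.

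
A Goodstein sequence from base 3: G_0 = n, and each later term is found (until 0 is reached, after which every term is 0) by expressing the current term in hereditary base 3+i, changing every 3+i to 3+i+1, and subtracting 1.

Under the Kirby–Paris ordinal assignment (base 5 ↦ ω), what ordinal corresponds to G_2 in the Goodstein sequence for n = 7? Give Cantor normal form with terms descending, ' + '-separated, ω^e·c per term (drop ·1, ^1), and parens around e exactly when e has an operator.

[0] 7 ≡ 2·3 + 1 (base 3). Lift 4: 9. −1: 8.
[1] 8 ≡ 2·4 (base 4). Lift 5: 10. −1: 9.

ω + 4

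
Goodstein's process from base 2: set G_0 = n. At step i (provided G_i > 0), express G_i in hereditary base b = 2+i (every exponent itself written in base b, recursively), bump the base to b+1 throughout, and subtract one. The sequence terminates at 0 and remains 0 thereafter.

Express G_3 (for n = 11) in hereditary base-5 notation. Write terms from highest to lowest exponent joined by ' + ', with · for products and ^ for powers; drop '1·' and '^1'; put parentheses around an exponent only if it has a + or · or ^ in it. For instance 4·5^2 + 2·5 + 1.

i=0: 11 = 2^(2 + 1) + 2 + 1 (b=2); 2→3: 3^(3 + 1) + 3 + 1 = 85; 85−1 = 84
i=1: 84 = 3^(3 + 1) + 3 (b=3); 3→4: 4^(4 + 1) + 4 = 1028; 1028−1 = 1027
i=2: 1027 = 4^(4 + 1) + 3 (b=4); 4→5: 5^(5 + 1) + 3 = 15628; 15628−1 = 15627
i=3: 15627 = 5^(5 + 1) + 2 (b=5); 5→6: 6^(6 + 1) + 2 = 279938; 279938−1 = 279937

5^(5 + 1) + 2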